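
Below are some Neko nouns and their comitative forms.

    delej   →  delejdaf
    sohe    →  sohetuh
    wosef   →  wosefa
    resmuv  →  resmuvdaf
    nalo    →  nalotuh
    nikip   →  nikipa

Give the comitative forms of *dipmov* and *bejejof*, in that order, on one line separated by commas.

dipmovdaf, bejejofa

The pattern is voicing of the final sound: -a when the stem ends in a voiceless consonant (*wosef*, *nikip*); -daf when the stem ends in a voiced consonant (*delej*, *resmuv*); -tuh when the stem ends in a vowel (*sohe*, *nalo*).
The final sound of *dipmov* is /v/, which is a voiced consonant, so the suffix is -daf, giving *dipmovdaf*.
*bejejof* — final sound /f/ (a voiceless consonant) → -a → *bejejofa*.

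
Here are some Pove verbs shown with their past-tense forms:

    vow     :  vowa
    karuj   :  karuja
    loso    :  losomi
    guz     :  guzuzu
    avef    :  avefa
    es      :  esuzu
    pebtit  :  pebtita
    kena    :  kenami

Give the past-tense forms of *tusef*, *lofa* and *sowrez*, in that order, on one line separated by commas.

The alternation tracks the final sound of the stem — -uzu when the stem ends in a sibilant (*guz*, *es*); -a when the stem ends in a non-sibilant consonant (*vow*, *karuj*, *avef*, *pebtit*); -mi when the stem ends in a vowel (*loso*, *kena*).
*tusef* — final sound /f/ (a non-sibilant consonant) → -a → *tusefa*.
*lofa*: final sound = /a/, a vowel → -mi → *lofami*.
Since the final sound of *sowrez* is /z/ (a sibilant), it takes -uzu, giving *sowrezuzu*.

tusefa, lofami, sowrezuzu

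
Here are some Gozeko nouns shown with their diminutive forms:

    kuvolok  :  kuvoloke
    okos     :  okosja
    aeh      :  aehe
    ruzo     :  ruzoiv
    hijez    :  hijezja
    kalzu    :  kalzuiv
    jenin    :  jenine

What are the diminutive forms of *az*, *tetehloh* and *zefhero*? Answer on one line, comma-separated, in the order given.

Looking at the final sound of each stem: -ja when the stem ends in a sibilant (*okos*, *hijez*); -e when the stem ends in a non-sibilant consonant (*kuvolok*, *aeh*, *jenin*); -iv when the stem ends in a vowel (*ruzo*, *kalzu*).
The final sound of *az* is /z/, which is a sibilant, so the suffix is -ja, giving *azja*.
Since the final sound of *tetehloh* is /h/ (a non-sibilant consonant), it takes -e, giving *tetehlohe*.
*zefhero*: final sound = /o/, a vowel → -iv → *zefheroiv*.

azja, tetehlohe, zefheroiv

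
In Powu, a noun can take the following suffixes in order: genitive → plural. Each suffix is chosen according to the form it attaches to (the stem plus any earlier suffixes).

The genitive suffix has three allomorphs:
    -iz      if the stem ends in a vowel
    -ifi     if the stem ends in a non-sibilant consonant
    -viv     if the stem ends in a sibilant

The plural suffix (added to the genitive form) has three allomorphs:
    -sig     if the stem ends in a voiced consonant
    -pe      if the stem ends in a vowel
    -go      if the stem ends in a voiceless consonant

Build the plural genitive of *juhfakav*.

Since the final sound of *juhfakav* is /v/ (a non-sibilant consonant), it takes -ifi, giving *juhfakavifi*.
The genitive form *juhfakavifi*: final sound = /i/, a vowel → -pe → *juhfakavifipe*.

juhfakavifipe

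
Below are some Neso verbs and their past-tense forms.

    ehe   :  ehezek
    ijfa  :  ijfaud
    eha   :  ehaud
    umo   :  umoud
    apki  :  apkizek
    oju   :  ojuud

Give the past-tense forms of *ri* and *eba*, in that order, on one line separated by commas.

rizek, ebaud

The pattern is front/back vowel harmony: -zek when the last vowel of the stem is a front vowel (*ehe*, *apki*); -ud when the last vowel of the stem is a back vowel (*ijfa*, *eha*, *umo*, *oju*).
Since the last vowel of *ri* is /i/ (a front vowel), it takes -zek, giving *rizek*.
*eba* — last vowel /a/ (a back vowel) → -ud → *ebaud*.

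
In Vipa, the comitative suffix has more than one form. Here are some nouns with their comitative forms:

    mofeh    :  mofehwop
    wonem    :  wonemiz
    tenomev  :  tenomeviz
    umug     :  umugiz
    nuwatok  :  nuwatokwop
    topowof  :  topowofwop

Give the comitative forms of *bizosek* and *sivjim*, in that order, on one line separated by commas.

The pattern is voicing of the final consonant: -wop when the stem ends in a voiceless consonant (*mofeh*, *nuwatok*, *topowof*); -iz when the stem ends in a voiced consonant (*wonem*, *tenomev*, *umug*).
*bizosek* — final consonant /k/ (voiceless) → -wop → *bizosekwop*.
*sivjim* — final consonant /m/ (voiced) → -iz → *sivjimiz*.

bizosekwop, sivjimiz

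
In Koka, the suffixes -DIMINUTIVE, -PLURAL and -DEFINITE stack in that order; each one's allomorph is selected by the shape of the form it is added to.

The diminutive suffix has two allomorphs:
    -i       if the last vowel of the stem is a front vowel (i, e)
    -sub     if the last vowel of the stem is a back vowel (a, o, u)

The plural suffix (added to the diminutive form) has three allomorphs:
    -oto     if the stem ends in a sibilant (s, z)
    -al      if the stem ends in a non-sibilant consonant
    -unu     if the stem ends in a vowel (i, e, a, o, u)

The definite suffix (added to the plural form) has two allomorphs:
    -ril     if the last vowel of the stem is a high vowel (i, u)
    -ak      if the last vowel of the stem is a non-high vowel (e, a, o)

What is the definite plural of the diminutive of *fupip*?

Since the last vowel of *fupip* is /i/ (a front vowel), it takes -i, giving *fupipi*.
Since the final sound of the diminutive form *fupipi* is /i/ (a vowel), it takes -unu, giving *fupipiunu*.
The plural form *fupipiunu*: last vowel = /u/, a high vowel → -ril → *fupipiunuril*.

fupipiunuril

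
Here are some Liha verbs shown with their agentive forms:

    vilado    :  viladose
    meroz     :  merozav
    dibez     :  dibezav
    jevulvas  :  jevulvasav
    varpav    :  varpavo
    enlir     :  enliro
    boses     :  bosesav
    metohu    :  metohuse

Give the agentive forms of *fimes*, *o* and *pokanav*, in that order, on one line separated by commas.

fimesav, ose, pokanavo

The suffix is conditioned by the final sound: -av when the stem ends in a sibilant (*meroz*, *dibez*, *jevulvas*, *boses*); -o when the stem ends in a non-sibilant consonant (*varpav*, *enlir*); -se when the stem ends in a vowel (*vilado*, *metohu*).
*fimes* — final sound /s/ (a sibilant) → -av → *fimesav*.
*o*: final sound = /o/, a vowel → -se → *ose*.
Since the final sound of *pokanav* is /v/ (a non-sibilant consonant), it takes -o, giving *pokanavo*.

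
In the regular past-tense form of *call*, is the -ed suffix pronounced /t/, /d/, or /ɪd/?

The stem *call* ends in a voiced sound other than /d/.
The -ed suffix is realized as /ɪd/ after /t, d/; as /t/ after other voiceless consonants; and as /d/ after other voiced sounds.
So -ed on *call* is pronounced /d/.

/d/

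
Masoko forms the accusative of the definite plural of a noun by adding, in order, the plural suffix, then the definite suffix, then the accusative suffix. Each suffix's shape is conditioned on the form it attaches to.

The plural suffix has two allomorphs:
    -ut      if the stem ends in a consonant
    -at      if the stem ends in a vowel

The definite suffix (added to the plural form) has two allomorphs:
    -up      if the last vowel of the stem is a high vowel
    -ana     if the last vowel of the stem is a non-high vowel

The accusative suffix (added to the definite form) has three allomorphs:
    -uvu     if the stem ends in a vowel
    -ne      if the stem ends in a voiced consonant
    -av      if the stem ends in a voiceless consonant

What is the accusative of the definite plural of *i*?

iatanauvu

Since the final sound of *i* is /i/ (a vowel), it takes -at, giving *iat*.
Since the last vowel of the plural form *iat* is /a/ (a non-high vowel), it takes -ana, giving *iatana*.
The final sound of the definite form *iatana* is /a/, which is a vowel, so the accusative suffix is -uvu, giving *iatanauvu*.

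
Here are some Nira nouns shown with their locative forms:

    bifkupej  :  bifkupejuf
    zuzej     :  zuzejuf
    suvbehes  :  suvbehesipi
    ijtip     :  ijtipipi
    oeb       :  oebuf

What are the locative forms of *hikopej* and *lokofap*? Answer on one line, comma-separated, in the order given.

Looking at the final consonant of each stem: -ipi when the stem ends in a voiceless consonant (*suvbehes*, *ijtip*); -uf when the stem ends in a voiced consonant (*bifkupej*, *zuzej*, *oeb*).
*hikopej* — final consonant /j/ (voiced) → -uf → *hikopejuf*.
*lokofap*: final consonant = /p/, voiceless → -ipi → *lokofapipi*.

hikopejuf, lokofapipi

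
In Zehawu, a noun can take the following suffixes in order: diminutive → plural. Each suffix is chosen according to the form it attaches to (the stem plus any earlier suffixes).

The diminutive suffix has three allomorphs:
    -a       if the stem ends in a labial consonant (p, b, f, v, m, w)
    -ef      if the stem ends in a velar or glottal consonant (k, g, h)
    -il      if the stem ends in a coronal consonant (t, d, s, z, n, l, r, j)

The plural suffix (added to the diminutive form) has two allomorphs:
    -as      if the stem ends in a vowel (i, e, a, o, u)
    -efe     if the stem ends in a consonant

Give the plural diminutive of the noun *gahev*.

The final consonant of *gahev* is /v/, which is labial, so the diminutive suffix is -a, giving *gaheva*.
The diminutive form *gaheva* — final sound /a/ (a vowel) → -as → *gahevaas*.

gahevaas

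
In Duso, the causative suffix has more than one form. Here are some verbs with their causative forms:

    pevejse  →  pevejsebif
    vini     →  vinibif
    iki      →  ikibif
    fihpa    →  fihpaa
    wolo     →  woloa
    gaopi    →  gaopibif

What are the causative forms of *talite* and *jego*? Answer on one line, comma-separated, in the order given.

talitebif, jegoa

Looking at the last vowel of each stem: -bif when the last vowel of the stem is a front vowel (*pevejse*, *vini*, *iki*, *gaopi*); -a when the last vowel of the stem is a back vowel (*fihpa*, *wolo*).
*talite*: last vowel = /e/, a front vowel → -bif → *talitebif*.
Since the last vowel of *jego* is /o/ (a back vowel), it takes -a, giving *jegoa*.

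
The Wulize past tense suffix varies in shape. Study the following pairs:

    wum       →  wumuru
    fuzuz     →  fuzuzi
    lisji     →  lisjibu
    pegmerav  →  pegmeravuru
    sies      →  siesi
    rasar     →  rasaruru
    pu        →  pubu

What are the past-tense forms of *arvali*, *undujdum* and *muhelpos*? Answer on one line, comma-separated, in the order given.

The alternation tracks the final sound of the stem — -i when the stem ends in a sibilant (*fuzuz*, *sies*); -uru when the stem ends in a non-sibilant consonant (*wum*, *pegmerav*, *rasar*); -bu when the stem ends in a vowel (*lisji*, *pu*).
*arvali* — final sound /i/ (a vowel) → -bu → *arvalibu*.
Since the final sound of *undujdum* is /m/ (a non-sibilant consonant), it takes -uru, giving *undujdumuru*.
*muhelpos*: final sound = /s/, a sibilant → -i → *muhelposi*.

arvalibu, undujdumuru, muhelposi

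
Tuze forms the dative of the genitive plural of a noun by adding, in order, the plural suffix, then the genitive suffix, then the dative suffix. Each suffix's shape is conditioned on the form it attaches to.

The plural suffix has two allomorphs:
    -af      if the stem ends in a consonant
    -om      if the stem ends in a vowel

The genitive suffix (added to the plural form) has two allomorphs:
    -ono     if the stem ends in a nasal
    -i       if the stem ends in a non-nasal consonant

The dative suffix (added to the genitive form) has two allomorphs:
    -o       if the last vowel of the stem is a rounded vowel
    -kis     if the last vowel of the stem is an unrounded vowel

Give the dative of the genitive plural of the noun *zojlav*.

zojlavafikis

*zojlav* — final sound /v/ (a consonant) → -af → *zojlavaf*.
The final consonant of the plural form *zojlavaf* is /f/, which is non-nasal, so the genitive suffix is -i, giving *zojlavafi*.
The last vowel of the genitive form *zojlavafi* is /i/, which is an unrounded vowel, so the dative suffix is -kis, giving *zojlavafikis*.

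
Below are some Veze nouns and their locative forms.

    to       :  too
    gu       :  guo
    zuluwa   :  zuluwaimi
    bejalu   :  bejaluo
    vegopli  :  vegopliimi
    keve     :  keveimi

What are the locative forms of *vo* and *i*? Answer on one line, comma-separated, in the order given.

The alternation tracks the last vowel of the stem — -o when the last vowel of the stem is a rounded vowel (*to*, *gu*, *bejalu*); -imi when the last vowel of the stem is an unrounded vowel (*zuluwa*, *vegopli*, *keve*).
Since the last vowel of *vo* is /o/ (a rounded vowel), it takes -o, giving *voo*.
The last vowel of *i* is /i/, which is an unrounded vowel, so the suffix is -imi, giving *iimi*.

voo, iimi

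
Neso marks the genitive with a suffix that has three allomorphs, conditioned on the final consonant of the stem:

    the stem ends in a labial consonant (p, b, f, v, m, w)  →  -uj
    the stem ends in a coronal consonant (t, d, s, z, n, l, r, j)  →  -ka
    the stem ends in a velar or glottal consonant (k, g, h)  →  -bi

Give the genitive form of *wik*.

Since the final consonant of *wik* is /k/ (velar/glottal), it takes -bi, giving *wikbi*.

wikbi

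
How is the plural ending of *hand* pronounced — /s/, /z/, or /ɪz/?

The stem *hand* ends in a voiced non-sibilant sound.
The plural suffix surfaces as /ɪz/ after sibilants, /s/ after other voiceless consonants, and /z/ after other voiced sounds.
So the plural -s on *hand* is pronounced /z/.

/z/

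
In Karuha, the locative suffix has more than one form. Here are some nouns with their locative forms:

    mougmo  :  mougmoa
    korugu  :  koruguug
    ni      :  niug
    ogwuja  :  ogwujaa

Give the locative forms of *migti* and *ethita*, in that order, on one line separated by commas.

migtiug, ethitaa

The pattern is height harmony: -ug when the last vowel of the stem is a high vowel (*korugu*, *ni*); -a when the last vowel of the stem is a non-high vowel (*mougmo*, *ogwuja*).
The last vowel of *migti* is /i/, which is a high vowel, so the suffix is -ug, giving *migtiug*.
*ethita*: last vowel = /a/, a non-high vowel → -a → *ethitaa*.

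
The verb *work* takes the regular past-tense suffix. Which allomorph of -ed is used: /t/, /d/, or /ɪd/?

The stem *work* ends in a voiceless consonant other than /t/.
The -ed suffix is realized as /ɪd/ after /t, d/; as /t/ after other voiceless consonants; and as /d/ after other voiced sounds.
So -ed on *work* is pronounced /t/.

/t/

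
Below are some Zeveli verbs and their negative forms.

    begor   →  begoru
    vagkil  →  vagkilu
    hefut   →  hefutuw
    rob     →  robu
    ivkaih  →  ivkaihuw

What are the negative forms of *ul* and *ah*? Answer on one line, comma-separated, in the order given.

Looking at the final consonant of each stem: -uw when the stem ends in a voiceless consonant (*hefut*, *ivkaih*); -u when the stem ends in a voiced consonant (*begor*, *vagkil*, *rob*).
The final consonant of *ul* is /l/, which is voiced, so the suffix is -u, giving *ulu*.
*ah* — final consonant /h/ (voiceless) → -uw → *ahuw*.

ulu, ahuw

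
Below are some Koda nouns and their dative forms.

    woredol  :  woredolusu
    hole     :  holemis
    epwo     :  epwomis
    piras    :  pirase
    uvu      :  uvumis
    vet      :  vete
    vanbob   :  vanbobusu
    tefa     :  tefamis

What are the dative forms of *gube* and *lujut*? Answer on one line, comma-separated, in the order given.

Looking at the final sound of each stem: -e when the stem ends in a voiceless consonant (*piras*, *vet*); -usu when the stem ends in a voiced consonant (*woredol*, *vanbob*); -mis when the stem ends in a vowel (*hole*, *epwo*, *uvu*, *tefa*).
*gube*: final sound = /e/, a vowel → -mis → *gubemis*.
*lujut*: final sound = /t/, a voiceless consonant → -e → *lujute*.

gubemis, lujute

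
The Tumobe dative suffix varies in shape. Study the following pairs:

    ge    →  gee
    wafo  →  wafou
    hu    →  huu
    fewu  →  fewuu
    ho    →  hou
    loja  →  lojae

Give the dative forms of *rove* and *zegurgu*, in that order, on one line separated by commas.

The pattern is rounding harmony: -u when the last vowel of the stem is a rounded vowel (*wafo*, *hu*, *fewu*, *ho*); -e when the last vowel of the stem is an unrounded vowel (*ge*, *loja*).
*rove* — last vowel /e/ (an unrounded vowel) → -e → *rovee*.
*zegurgu* — last vowel /u/ (a rounded vowel) → -u → *zegurguu*.

rovee, zegurguu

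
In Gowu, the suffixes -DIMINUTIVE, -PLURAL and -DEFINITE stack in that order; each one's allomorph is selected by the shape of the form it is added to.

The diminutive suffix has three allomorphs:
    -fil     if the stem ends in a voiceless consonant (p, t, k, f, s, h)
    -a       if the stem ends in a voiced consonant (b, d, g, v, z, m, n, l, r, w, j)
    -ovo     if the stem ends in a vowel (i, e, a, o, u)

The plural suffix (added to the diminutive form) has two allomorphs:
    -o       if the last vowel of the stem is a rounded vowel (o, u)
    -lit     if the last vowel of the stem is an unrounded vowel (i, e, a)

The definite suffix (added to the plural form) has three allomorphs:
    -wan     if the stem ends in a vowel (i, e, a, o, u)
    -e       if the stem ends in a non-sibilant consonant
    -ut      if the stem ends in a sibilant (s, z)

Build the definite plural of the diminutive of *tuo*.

*tuo*: final sound = /o/, a vowel → -ovo → *tuoovo*.
The diminutive form *tuoovo* — last vowel /o/ (a rounded vowel) → -o → *tuoovoo*.
The plural form *tuoovoo* — final sound /o/ (a vowel) → -wan → *tuoovoowan*.

tuoovoowan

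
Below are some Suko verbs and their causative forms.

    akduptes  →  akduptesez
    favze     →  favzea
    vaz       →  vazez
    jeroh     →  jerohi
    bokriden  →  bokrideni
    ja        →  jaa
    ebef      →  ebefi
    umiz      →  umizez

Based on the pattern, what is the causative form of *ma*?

Looking at the final sound of each stem: -ez when the stem ends in a sibilant (*akduptes*, *vaz*, *umiz*); -i when the stem ends in a non-sibilant consonant (*jeroh*, *bokriden*, *ebef*); -a when the stem ends in a vowel (*favze*, *ja*).
*ma* — final sound /a/ (a vowel) → -a → *maa*.

maa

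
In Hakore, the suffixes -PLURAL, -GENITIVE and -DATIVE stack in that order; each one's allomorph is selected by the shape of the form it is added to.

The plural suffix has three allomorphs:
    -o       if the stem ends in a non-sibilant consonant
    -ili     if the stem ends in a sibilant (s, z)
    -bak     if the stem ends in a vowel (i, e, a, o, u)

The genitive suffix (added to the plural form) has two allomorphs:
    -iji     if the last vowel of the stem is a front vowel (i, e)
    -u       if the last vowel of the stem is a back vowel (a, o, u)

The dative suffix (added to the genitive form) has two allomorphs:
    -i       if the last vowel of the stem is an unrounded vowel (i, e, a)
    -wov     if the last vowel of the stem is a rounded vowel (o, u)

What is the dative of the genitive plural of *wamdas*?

*wamdas*: final sound = /s/, a sibilant → -ili → *wamdasili*.
The plural form *wamdasili* — last vowel /i/ (a front vowel) → -iji → *wamdasiliiji*.
The genitive form *wamdasiliiji* — last vowel /i/ (an unrounded vowel) → -i → *wamdasiliijii*.

wamdasiliijii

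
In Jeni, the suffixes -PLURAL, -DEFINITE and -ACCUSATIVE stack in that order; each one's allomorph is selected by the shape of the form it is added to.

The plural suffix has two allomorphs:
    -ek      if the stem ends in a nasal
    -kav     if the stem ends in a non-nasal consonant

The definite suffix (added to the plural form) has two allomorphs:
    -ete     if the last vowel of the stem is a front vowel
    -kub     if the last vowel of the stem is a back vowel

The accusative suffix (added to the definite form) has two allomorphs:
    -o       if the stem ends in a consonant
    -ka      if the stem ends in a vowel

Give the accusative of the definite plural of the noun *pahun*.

pahuneketeka

Since the final consonant of *pahun* is /n/ (a nasal), it takes -ek, giving *pahunek*.
The last vowel of the plural form *pahunek* is /e/, which is a front vowel, so the definite suffix is -ete, giving *pahunekete*.
The definite form *pahunekete*: final sound = /e/, a vowel → -ka → *pahuneketeka*.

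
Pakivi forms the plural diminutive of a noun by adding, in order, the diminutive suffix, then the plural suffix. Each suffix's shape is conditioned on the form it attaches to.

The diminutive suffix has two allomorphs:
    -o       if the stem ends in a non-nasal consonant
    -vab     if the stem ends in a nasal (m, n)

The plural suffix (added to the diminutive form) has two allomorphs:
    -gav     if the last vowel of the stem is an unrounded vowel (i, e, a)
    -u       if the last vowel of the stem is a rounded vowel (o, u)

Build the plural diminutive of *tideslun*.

tideslunvabgav

The final consonant of *tideslun* is /n/, which is a nasal, so the diminutive suffix is -vab, giving *tideslunvab*.
The diminutive form *tideslunvab*: last vowel = /a/, an unrounded vowel → -gav → *tideslunvabgav*.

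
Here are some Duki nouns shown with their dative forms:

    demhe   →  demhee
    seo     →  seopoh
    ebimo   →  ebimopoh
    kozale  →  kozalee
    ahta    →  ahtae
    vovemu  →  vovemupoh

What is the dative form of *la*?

lae

Looking at the last vowel of each stem: -poh when the last vowel of the stem is a rounded vowel (*seo*, *ebimo*, *vovemu*); -e when the last vowel of the stem is an unrounded vowel (*demhe*, *kozale*, *ahta*).
*la* — last vowel /a/ (an unrounded vowel) → -e → *lae*.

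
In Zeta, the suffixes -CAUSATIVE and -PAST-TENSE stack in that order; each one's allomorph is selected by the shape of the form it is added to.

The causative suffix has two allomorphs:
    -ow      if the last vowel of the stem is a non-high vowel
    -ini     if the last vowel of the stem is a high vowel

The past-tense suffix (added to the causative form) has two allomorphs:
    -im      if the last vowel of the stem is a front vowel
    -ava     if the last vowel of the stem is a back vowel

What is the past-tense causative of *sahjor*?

*sahjor*: last vowel = /o/, a non-high vowel → -ow → *sahjorow*.
The causative form *sahjorow*: last vowel = /o/, a back vowel → -ava → *sahjorowava*.

sahjorowava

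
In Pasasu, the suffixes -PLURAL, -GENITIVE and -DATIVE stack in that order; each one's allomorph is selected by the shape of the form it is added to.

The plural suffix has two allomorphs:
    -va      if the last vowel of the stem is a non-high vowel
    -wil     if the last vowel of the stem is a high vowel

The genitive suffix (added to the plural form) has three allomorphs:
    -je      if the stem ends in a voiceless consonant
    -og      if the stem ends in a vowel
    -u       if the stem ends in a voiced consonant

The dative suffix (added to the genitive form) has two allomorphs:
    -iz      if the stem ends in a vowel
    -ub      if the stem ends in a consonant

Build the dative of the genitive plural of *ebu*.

ebuwiluiz

*ebu*: last vowel = /u/, a high vowel → -wil → *ebuwil*.
The plural form *ebuwil* — final sound /l/ (a voiced consonant) → -u → *ebuwilu*.
The genitive form *ebuwilu* — final sound /u/ (a vowel) → -iz → *ebuwiluiz*.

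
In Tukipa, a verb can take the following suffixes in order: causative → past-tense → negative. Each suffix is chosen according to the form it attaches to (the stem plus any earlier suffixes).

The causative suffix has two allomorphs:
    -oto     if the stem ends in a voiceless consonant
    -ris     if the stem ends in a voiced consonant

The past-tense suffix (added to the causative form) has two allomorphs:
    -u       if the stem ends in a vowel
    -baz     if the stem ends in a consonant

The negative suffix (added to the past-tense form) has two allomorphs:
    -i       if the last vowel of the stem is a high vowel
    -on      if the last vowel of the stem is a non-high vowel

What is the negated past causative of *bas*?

*bas*: final consonant = /s/, voiceless → -oto → *basoto*.
The causative form *basoto*: final sound = /o/, a vowel → -u → *basotou*.
The last vowel of the past-tense form *basotou* is /u/, which is a high vowel, so the negative suffix is -i, giving *basotoui*.

basotoui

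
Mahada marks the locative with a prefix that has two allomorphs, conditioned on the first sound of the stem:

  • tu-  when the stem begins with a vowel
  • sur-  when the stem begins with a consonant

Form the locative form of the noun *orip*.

*orip*: first sound = /o/, a vowel → tu- → *tuorip*.

tuorip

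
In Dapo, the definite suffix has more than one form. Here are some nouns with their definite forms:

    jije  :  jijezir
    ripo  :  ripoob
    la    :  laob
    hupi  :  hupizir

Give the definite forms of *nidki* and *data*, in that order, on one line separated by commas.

nidkizir, dataob

The suffix is conditioned by the last vowel: -zir when the last vowel of the stem is a front vowel (*jije*, *hupi*); -ob when the last vowel of the stem is a back vowel (*ripo*, *la*).
*nidki*: last vowel = /i/, a front vowel → -zir → *nidkizir*.
*data* — last vowel /a/ (a back vowel) → -ob → *dataob*.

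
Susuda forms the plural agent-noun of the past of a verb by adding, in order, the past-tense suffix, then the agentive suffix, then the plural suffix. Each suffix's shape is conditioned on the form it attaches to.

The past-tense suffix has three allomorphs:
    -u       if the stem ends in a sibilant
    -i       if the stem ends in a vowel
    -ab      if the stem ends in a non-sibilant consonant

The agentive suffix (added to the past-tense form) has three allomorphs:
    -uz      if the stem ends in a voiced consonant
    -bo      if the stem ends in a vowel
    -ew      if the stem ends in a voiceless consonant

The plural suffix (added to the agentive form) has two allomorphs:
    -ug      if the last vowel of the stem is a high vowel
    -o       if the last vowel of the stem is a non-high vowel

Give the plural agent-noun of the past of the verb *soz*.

sozuboo

*soz* — final sound /z/ (a sibilant) → -u → *sozu*.
The final sound of the past-tense form *sozu* is /u/, which is a vowel, so the agentive suffix is -bo, giving *sozubo*.
The agentive form *sozubo*: last vowel = /o/, a non-high vowel → -o → *sozuboo*.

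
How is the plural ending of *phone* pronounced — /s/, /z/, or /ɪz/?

/z/

The stem *phone* ends in a voiced non-sibilant sound.
The plural suffix surfaces as /ɪz/ after sibilants, /s/ after other voiceless consonants, and /z/ after other voiced sounds.
So the plural -s on *phone* is pronounced /z/.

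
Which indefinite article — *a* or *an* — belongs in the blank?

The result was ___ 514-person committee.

The indefinite article is chosen by the initial *sound* of the following word, not its spelling.
The number *514* is spoken "five hundred …", beginning with /faɪv/ — a consonant sound.
So the article is *a*: The result was a 514-person committee.

a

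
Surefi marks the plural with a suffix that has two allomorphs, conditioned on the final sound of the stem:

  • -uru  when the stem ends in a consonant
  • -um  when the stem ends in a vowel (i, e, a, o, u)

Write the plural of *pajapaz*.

pajapazuru

*pajapaz*: final sound = /z/, a consonant → -uru → *pajapazuru*.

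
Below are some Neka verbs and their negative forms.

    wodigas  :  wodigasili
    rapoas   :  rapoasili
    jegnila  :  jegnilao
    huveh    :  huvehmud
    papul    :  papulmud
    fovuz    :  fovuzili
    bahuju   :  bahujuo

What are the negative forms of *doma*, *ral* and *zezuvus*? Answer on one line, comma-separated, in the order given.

The pattern is sibilance of the final sound: -ili when the stem ends in a sibilant (*wodigas*, *rapoas*, *fovuz*); -mud when the stem ends in a non-sibilant consonant (*huveh*, *papul*); -o when the stem ends in a vowel (*jegnila*, *bahuju*).
The final sound of *doma* is /a/, which is a vowel, so the suffix is -o, giving *domao*.
*ral* — final sound /l/ (a non-sibilant consonant) → -mud → *ralmud*.
Since the final sound of *zezuvus* is /s/ (a sibilant), it takes -ili, giving *zezuvusili*.

domao, ralmud, zezuvusili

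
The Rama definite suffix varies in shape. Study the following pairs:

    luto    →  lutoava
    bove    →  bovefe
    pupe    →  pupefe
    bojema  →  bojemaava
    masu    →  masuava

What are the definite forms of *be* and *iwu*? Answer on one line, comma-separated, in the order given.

befe, iwuava

Looking at the last vowel of each stem: -fe when the last vowel of the stem is a front vowel (*bove*, *pupe*); -ava when the last vowel of the stem is a back vowel (*luto*, *bojema*, *masu*).
The last vowel of *be* is /e/, which is a front vowel, so the suffix is -fe, giving *befe*.
Since the last vowel of *iwu* is /u/ (a back vowel), it takes -ava, giving *iwuava*.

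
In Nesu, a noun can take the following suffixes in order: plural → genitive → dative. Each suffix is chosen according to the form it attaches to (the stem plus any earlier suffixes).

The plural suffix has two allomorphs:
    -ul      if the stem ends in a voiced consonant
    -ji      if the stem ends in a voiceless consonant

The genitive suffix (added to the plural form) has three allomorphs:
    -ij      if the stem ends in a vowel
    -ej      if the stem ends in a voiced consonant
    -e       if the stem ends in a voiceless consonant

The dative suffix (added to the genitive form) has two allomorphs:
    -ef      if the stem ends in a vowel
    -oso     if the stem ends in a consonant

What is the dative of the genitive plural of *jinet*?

jinetjiijoso

*jinet*: final consonant = /t/, voiceless → -ji → *jinetji*.
The final sound of the plural form *jinetji* is /i/, which is a vowel, so the genitive suffix is -ij, giving *jinetjiij*.
The genitive form *jinetjiij*: final sound = /j/, a consonant → -oso → *jinetjiijoso*.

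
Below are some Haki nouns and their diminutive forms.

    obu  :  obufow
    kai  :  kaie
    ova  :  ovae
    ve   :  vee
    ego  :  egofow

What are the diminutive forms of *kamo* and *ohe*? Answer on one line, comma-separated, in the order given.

kamofow, ohee

The suffix is conditioned by the last vowel: -fow when the last vowel of the stem is a rounded vowel (*obu*, *ego*); -e when the last vowel of the stem is an unrounded vowel (*kai*, *ova*, *ve*).
The last vowel of *kamo* is /o/, which is a rounded vowel, so the suffix is -fow, giving *kamofow*.
Since the last vowel of *ohe* is /e/ (an unrounded vowel), it takes -e, giving *ohee*.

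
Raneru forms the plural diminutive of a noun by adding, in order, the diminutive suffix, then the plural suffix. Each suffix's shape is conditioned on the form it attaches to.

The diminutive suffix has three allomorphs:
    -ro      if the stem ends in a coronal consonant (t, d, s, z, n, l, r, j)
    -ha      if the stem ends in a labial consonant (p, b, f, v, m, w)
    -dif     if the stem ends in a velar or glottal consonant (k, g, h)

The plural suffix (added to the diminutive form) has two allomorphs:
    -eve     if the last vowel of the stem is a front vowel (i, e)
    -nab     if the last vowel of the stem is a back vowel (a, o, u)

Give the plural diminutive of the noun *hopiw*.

*hopiw* — final consonant /w/ (labial) → -ha → *hopiwha*.
The last vowel of the diminutive form *hopiwha* is /a/, which is a back vowel, so the plural suffix is -nab, giving *hopiwhanab*.

hopiwhanab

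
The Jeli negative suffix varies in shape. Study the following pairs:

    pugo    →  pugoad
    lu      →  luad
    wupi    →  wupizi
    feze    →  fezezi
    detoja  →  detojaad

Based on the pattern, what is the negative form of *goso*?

gosoad

The pattern is front/back vowel harmony: -zi when the last vowel of the stem is a front vowel (*wupi*, *feze*); -ad when the last vowel of the stem is a back vowel (*pugo*, *lu*, *detoja*).
*goso*: last vowel = /o/, a back vowel → -ad → *gosoad*.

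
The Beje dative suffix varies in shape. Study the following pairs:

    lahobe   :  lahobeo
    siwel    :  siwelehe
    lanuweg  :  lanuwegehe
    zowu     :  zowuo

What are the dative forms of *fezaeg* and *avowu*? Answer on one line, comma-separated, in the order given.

The pattern is consonant vs. vowel: -ehe when the stem ends in a consonant (*siwel*, *lanuweg*); -o when the stem ends in a vowel (*lahobe*, *zowu*).
*fezaeg* — final sound /g/ (a consonant) → -ehe → *fezaegehe*.
Since the final sound of *avowu* is /u/ (a vowel), it takes -o, giving *avowuo*.

fezaegehe, avowuo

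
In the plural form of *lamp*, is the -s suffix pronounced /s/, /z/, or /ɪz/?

/s/

The stem *lamp* ends in a voiceless non-sibilant consonant.
The plural suffix surfaces as /ɪz/ after sibilants, /s/ after other voiceless consonants, and /z/ after other voiced sounds.
So the plural -s on *lamp* is pronounced /s/.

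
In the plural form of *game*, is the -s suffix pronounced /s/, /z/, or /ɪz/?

/z/

The stem *game* ends in a voiced non-sibilant sound.
The plural suffix surfaces as /ɪz/ after sibilants, /s/ after other voiceless consonants, and /z/ after other voiced sounds.
So the plural -s on *game* is pronounced /z/.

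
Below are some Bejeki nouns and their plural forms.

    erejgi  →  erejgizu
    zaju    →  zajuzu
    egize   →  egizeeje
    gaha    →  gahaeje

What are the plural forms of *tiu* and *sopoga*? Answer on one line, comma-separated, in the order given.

tiuzu, sopogaeje

The alternation tracks the last vowel of the stem — -zu when the last vowel of the stem is a high vowel (*erejgi*, *zaju*); -eje when the last vowel of the stem is a non-high vowel (*egize*, *gaha*).
The last vowel of *tiu* is /u/, which is a high vowel, so the suffix is -zu, giving *tiuzu*.
*sopoga* — last vowel /a/ (a non-high vowel) → -eje → *sopogaeje*.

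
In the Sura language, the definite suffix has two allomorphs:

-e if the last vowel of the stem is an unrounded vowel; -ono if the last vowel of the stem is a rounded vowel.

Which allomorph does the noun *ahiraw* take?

The last vowel of *ahiraw* is /a/, which is an unrounded vowel, so the suffix is -e.

-e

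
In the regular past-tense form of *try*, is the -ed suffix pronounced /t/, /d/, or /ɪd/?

/d/

The stem *try* ends in a voiced sound other than /d/.
The -ed suffix is realized as /ɪd/ after /t, d/; as /t/ after other voiceless consonants; and as /d/ after other voiced sounds.
So -ed on *try* is pronounced /d/.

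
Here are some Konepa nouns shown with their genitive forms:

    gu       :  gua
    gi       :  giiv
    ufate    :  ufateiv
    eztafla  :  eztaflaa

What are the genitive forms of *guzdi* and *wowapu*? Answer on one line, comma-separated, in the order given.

Looking at the last vowel of each stem: -iv when the last vowel of the stem is a front vowel (*gi*, *ufate*); -a when the last vowel of the stem is a back vowel (*gu*, *eztafla*).
The last vowel of *guzdi* is /i/, which is a front vowel, so the suffix is -iv, giving *guzdiiv*.
Since the last vowel of *wowapu* is /u/ (a back vowel), it takes -a, giving *wowapua*.

guzdiiv, wowapua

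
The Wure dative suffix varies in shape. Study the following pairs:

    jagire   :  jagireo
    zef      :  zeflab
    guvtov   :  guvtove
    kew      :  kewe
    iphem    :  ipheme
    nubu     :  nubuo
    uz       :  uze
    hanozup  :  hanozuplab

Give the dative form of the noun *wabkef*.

The suffix is conditioned by the final sound: -lab when the stem ends in a voiceless consonant (*zef*, *hanozup*); -e when the stem ends in a voiced consonant (*guvtov*, *kew*, *iphem*, *uz*); -o when the stem ends in a vowel (*jagire*, *nubu*).
*wabkef* — final sound /f/ (a voiceless consonant) → -lab → *wabkeflab*.

wabkeflab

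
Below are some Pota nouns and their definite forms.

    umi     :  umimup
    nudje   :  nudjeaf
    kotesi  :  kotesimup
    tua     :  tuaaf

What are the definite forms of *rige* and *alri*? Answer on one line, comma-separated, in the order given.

rigeaf, alrimup

The suffix is conditioned by the last vowel: -mup when the last vowel of the stem is a high vowel (*umi*, *kotesi*); -af when the last vowel of the stem is a non-high vowel (*nudje*, *tua*).
*rige* — last vowel /e/ (a non-high vowel) → -af → *rigeaf*.
*alri*: last vowel = /i/, a high vowel → -mup → *alrimup*.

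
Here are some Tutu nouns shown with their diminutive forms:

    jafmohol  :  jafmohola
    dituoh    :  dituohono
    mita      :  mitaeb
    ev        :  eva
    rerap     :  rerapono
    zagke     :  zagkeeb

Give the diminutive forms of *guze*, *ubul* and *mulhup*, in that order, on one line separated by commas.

The suffix is conditioned by the final sound: -ono when the stem ends in a voiceless consonant (*dituoh*, *rerap*); -a when the stem ends in a voiced consonant (*jafmohol*, *ev*); -eb when the stem ends in a vowel (*mita*, *zagke*).
*guze*: final sound = /e/, a vowel → -eb → *guzeeb*.
The final sound of *ubul* is /l/, which is a voiced consonant, so the suffix is -a, giving *ubula*.
Since the final sound of *mulhup* is /p/ (a voiceless consonant), it takes -ono, giving *mulhupono*.

guzeeb, ubula, mulhupono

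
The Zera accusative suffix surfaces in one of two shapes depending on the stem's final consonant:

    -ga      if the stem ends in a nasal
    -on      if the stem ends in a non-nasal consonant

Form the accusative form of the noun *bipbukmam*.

bipbukmamga

The final consonant of *bipbukmam* is /m/, which is a nasal, so the suffix is -ga, giving *bipbukmamga*.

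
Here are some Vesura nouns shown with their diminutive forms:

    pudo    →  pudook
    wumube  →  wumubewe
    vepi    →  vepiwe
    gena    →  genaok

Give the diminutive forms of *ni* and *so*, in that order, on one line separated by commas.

The pattern is front/back vowel harmony: -we when the last vowel of the stem is a front vowel (*wumube*, *vepi*); -ok when the last vowel of the stem is a back vowel (*pudo*, *gena*).
The last vowel of *ni* is /i/, which is a front vowel, so the suffix is -we, giving *niwe*.
*so*: last vowel = /o/, a back vowel → -ok → *sook*.

niwe, sook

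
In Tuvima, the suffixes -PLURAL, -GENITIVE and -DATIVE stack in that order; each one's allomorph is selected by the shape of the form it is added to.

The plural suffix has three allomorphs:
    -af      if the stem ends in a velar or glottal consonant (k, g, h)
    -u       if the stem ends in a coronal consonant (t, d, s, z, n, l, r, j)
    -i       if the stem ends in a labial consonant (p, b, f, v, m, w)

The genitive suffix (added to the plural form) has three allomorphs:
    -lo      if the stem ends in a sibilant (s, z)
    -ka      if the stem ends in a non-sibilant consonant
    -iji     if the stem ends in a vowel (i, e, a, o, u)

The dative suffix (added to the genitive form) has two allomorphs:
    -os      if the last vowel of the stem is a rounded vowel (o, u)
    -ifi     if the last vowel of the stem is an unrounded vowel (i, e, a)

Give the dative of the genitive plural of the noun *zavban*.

*zavban*: final consonant = /n/, coronal → -u → *zavbanu*.
The final sound of the plural form *zavbanu* is /u/, which is a vowel, so the genitive suffix is -iji, giving *zavbanuiji*.
The genitive form *zavbanuiji*: last vowel = /i/, an unrounded vowel → -ifi → *zavbanuijiifi*.

zavbanuijiifi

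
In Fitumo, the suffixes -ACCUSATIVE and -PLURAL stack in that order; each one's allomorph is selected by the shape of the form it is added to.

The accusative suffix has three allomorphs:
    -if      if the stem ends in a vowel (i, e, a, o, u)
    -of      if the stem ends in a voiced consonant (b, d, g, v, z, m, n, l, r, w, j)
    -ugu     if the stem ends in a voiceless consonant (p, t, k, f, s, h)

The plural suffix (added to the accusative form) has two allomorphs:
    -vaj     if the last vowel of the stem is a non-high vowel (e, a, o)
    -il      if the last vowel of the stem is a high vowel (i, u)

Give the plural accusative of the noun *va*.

Since the final sound of *va* is /a/ (a vowel), it takes -if, giving *vaif*.
The last vowel of the accusative form *vaif* is /i/, which is a high vowel, so the plural suffix is -il, giving *vaifil*.

vaifil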